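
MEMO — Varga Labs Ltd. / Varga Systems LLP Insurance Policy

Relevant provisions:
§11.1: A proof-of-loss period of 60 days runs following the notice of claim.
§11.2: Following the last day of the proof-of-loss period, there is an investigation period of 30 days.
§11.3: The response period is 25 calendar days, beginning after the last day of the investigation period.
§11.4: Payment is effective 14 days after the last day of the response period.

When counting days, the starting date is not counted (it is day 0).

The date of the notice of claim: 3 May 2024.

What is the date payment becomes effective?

The last day of the proof-of-loss period: 3 May 2024 + 60 days = 2 July 2024.
The last day of the investigation period: 30 calendar days after 2 July 2024 is 1 August 2024.
Adding 25 calendar days to 1 August 2024 gives 26 August 2024, which is the last day of the response period.
The date payment becomes effective: 26 August 2024 + 14 days = 9 September 2024.

9 September 2024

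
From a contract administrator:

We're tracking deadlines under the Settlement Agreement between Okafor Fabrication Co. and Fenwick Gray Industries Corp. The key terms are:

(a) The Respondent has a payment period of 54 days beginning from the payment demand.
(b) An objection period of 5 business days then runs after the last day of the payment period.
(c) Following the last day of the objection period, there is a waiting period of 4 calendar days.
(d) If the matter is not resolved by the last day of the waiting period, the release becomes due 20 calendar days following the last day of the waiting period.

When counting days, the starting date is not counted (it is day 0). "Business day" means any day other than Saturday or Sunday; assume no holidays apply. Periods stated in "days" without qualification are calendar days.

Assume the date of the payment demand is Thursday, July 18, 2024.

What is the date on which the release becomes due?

October 11, 2024

The last day of the payment period: 54 calendar days after July 18, 2024 is September 10, 2024.
From Tuesday, September 10, 2024, 5 business days (Sep 11, Sep 12, Sep 13, Sep 16, Sep 17, skipping weekends) brings us to Tuesday, September 17, 2024, which is the last day of the objection period.
Adding 4 calendar days to September 17, 2024 gives September 21, 2024, which is the last day of the waiting period.
The date on which the release becomes due: 20 calendar days after September 21, 2024 is October 11, 2024.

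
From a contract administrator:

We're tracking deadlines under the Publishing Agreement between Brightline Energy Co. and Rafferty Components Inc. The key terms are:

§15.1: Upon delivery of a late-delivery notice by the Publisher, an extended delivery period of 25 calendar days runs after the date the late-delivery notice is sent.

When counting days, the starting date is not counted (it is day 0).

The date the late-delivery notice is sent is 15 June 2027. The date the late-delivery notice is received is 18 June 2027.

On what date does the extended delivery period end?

10 July 2027

Adding 25 calendar days to 15 June 2027 gives 10 July 2027, which is the last day of the extended delivery period.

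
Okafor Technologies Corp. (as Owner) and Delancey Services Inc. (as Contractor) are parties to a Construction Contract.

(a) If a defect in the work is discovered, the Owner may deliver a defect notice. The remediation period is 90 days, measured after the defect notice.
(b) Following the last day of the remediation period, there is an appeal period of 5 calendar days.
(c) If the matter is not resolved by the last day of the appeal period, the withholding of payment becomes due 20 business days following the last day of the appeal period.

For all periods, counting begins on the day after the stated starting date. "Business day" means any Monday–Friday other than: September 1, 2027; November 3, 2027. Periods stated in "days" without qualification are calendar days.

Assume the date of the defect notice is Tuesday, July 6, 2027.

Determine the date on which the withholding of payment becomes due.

November 8, 2027

The last day of the remediation period: 90 calendar days after July 6, 2027 is October 4, 2027.
Adding 5 calendar days to October 4, 2027 gives October 9, 2027, which is the last day of the appeal period.
From Saturday, October 9, 2027, 20 business days (Oct 11, Oct 12, Oct 13, Oct 14, …, Nov 4, Nov 5, Nov 8, skipping weekends and the listed holiday on Nov 3) brings us to Monday, November 8, 2027, which is the date on which the withholding of payment becomes due.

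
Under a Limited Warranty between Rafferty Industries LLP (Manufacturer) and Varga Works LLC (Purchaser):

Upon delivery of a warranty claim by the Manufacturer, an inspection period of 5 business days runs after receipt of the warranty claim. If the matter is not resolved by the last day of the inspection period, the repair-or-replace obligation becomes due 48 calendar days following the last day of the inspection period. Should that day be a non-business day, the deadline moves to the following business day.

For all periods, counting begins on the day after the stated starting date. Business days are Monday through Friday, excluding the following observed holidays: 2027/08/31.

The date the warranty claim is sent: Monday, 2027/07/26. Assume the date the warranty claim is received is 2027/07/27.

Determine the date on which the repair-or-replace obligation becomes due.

2027/09/20

The last day of the inspection period: 5 business days after Tuesday, 2027/07/27, skipping weekends — Jul 28, Jul 29, Jul 30, Aug 2, Aug 3 — lands on Tuesday, 2027/08/03.
The date on which the repair-or-replace obligation becomes due: 2027/08/03 + 48 days = 2027/09/20. 2027/09/20 is a Monday and is not a listed holiday, so no roll-forward applies.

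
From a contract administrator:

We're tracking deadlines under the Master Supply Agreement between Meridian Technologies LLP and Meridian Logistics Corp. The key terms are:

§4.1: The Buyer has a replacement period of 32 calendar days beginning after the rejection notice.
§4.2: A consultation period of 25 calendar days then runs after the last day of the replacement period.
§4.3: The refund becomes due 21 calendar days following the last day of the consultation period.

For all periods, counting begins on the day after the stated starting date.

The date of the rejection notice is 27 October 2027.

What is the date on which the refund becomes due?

The last day of the replacement period: 27 October 2027 + 32 days = 28 November 2027.
The last day of the consultation period: 28 November 2027 + 25 days = 23 December 2027.
The date on which the refund becomes due: 21 calendar days after 23 December 2027 is 13 January 2028.

13 January 2028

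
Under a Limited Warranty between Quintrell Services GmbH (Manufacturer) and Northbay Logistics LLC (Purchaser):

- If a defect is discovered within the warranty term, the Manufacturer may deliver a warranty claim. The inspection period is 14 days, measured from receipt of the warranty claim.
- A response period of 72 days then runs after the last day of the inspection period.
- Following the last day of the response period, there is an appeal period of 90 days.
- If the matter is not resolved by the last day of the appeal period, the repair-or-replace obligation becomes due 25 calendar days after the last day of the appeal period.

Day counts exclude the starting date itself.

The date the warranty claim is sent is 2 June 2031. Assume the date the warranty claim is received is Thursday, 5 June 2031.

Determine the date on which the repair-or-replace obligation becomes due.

The last day of the inspection period: 14 calendar days after 5 June 2031 is 19 June 2031.
Adding 72 calendar days to 19 June 2031 gives 30 August 2031, which is the last day of the response period.
Adding 90 calendar days to 30 August 2031 gives 28 November 2031, which is the last day of the appeal period.
The date on which the repair-or-replace obligation becomes due: 28 November 2031 + 25 days = 23 December 2031.

23 December 2031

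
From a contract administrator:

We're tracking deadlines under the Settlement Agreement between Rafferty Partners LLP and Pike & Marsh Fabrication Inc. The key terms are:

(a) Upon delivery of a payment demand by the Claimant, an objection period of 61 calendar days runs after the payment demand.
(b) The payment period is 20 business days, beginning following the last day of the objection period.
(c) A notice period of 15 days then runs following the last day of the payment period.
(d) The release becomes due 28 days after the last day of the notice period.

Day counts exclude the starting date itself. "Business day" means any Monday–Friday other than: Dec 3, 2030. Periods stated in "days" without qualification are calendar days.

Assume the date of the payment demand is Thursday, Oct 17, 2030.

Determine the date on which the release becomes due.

Feb 26, 2031

The last day of the objection period: 61 calendar days after Oct 17, 2030 is Dec 17, 2030.
The last day of the payment period: counting 20 business days from Tuesday, Dec 17, 2030 (Dec 18, Dec 19, Dec 20, Dec 23, …, Jan 10, Jan 13, Jan 14, skipping weekends) reaches Tuesday, Jan 14, 2031.
Adding 15 calendar days to Jan 14, 2031 gives Jan 29, 2031, which is the last day of the notice period.
The date on which the release becomes due: 28 calendar days after Jan 29, 2031 is Feb 26, 2031.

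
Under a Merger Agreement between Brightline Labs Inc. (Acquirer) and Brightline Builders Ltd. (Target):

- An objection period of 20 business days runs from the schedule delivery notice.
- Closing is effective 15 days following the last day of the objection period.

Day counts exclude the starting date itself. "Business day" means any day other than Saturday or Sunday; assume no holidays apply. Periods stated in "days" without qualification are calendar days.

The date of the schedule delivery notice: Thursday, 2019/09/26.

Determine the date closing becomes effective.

2019/11/08

From Thursday, 2019/09/26, 20 business days (Sep 27, Sep 30, Oct 1, Oct 2, …, Oct 22, Oct 23, Oct 24, skipping weekends) brings us to Thursday, 2019/10/24, which is the last day of the objection period.
Adding 15 calendar days to 2019/10/24 gives 2019/11/08, which is the date closing becomes effective.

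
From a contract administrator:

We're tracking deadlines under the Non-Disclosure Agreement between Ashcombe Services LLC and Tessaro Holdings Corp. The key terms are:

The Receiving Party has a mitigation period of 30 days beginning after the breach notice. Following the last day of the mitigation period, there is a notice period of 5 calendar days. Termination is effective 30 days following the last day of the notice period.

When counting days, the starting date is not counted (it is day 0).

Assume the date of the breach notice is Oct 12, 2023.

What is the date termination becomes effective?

The last day of the mitigation period: Oct 12, 2023 + 30 days = Nov 11, 2023.
Adding 5 calendar days to Nov 11, 2023 gives Nov 16, 2023, which is the last day of the notice period.
The date termination becomes effective: 30 calendar days after Nov 16, 2023 is Dec 16, 2023.

Dec 16, 2023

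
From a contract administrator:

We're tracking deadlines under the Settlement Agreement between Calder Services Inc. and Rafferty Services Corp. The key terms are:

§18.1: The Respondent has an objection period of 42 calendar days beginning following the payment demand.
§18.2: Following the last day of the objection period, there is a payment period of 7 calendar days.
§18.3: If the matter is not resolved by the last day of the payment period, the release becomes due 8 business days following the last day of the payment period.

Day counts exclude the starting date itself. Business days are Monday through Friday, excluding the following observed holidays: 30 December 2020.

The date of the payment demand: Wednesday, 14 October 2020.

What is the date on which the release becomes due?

14 December 2020

The last day of the objection period: 14 October 2020 + 42 days = 25 November 2020.
The last day of the payment period: 7 calendar days after 25 November 2020 is 2 December 2020.
The date on which the release becomes due: counting 8 business days from Wednesday, 2 December 2020 (Dec 3, Dec 4, Dec 7, Dec 8, Dec 9, Dec 10, Dec 11, Dec 14, skipping weekends) reaches Monday, 14 December 2020.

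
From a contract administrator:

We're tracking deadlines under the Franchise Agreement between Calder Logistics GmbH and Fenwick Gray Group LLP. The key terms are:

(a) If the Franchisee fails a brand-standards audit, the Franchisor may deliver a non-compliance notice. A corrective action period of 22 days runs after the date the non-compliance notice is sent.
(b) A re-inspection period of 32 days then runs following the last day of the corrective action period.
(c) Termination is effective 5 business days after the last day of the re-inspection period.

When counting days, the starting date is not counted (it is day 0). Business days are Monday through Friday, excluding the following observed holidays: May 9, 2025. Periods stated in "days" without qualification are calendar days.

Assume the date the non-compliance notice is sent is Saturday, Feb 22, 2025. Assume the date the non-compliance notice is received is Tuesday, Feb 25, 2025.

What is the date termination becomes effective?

The last day of the corrective action period: 22 calendar days after Feb 22, 2025 is Mar 16, 2025.
The last day of the re-inspection period: Mar 16, 2025 + 32 days = Apr 17, 2025.
The date termination becomes effective: counting 5 business days from Thursday, Apr 17, 2025 (Apr 18, Apr 21, Apr 22, Apr 23, Apr 24, skipping weekends) reaches Thursday, Apr 24, 2025.

Apr 24, 2025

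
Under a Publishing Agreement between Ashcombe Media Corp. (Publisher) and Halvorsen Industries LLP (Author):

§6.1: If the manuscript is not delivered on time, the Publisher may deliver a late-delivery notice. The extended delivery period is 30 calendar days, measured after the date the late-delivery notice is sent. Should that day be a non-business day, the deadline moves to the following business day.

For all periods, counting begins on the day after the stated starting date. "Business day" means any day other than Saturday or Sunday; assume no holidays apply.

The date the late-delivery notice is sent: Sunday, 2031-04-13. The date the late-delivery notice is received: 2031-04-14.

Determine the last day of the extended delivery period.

The last day of the extended delivery period: 30 calendar days after 2031-04-13 is 2031-05-13. 2031-05-13 is a Tuesday, so no roll-forward applies.

2031-05-13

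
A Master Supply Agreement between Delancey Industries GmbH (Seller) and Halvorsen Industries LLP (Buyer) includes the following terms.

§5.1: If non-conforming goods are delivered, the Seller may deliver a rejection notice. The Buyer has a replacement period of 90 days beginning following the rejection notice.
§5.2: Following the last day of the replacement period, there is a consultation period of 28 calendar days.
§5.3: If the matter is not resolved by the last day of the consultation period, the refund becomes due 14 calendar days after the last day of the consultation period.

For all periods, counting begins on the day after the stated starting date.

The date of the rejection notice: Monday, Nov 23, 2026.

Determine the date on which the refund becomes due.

Adding 90 calendar days to Nov 23, 2026 gives Feb 21, 2027, which is the last day of the replacement period.
The last day of the consultation period: 28 calendar days after Feb 21, 2027 is Mar 21, 2027.
Adding 14 calendar days to Mar 21, 2027 gives Apr 4, 2027, which is the date on which the refund becomes due.

Apr 4, 2027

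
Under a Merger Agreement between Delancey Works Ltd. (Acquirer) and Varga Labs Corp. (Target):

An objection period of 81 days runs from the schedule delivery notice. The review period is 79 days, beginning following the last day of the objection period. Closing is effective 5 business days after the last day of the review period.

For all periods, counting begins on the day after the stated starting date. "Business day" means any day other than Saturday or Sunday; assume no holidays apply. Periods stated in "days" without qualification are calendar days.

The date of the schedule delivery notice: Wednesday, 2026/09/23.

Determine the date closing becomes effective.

2027/03/09

Adding 81 calendar days to 2026/09/23 gives 2026/12/13, which is the last day of the objection period.
The last day of the review period: 2026/12/13 + 79 days = 2027/03/02.
The date closing becomes effective: 5 business days after Tuesday, 2027/03/02, skipping weekends — Mar 3, Mar 4, Mar 5, Mar 8, Mar 9 — lands on Tuesday, 2027/03/09.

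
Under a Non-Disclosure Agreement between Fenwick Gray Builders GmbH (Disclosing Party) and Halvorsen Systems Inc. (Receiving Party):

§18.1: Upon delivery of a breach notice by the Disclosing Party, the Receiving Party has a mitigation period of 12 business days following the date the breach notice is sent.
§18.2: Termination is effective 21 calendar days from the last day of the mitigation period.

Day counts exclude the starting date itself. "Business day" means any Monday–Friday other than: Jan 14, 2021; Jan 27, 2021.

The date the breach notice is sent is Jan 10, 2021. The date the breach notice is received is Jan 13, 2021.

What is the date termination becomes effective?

The last day of the mitigation period: 12 business days after Sunday, Jan 10, 2021, skipping weekends and the listed holidays on Jan 14, Jan 27 — Jan 11, Jan 12, Jan 13, Jan 15, …, Jan 25, Jan 26, Jan 28 — lands on Thursday, Jan 28, 2021.
The date termination becomes effective: Jan 28, 2021 + 21 days = Feb 18, 2021.

Feb 18, 2021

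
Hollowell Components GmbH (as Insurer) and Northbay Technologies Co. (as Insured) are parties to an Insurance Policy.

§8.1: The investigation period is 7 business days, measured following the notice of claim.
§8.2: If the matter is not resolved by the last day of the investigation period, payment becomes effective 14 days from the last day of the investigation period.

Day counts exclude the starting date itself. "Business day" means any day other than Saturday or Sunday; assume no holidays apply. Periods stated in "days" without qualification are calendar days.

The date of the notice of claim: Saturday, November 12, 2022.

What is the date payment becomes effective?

December 6, 2022

From Saturday, November 12, 2022, 7 business days (Nov 14, Nov 15, Nov 16, Nov 17, Nov 18, Nov 21, Nov 22, skipping weekends) brings us to Tuesday, November 22, 2022, which is the last day of the investigation period.
The date payment becomes effective: November 22, 2022 + 14 days = December 6, 2022.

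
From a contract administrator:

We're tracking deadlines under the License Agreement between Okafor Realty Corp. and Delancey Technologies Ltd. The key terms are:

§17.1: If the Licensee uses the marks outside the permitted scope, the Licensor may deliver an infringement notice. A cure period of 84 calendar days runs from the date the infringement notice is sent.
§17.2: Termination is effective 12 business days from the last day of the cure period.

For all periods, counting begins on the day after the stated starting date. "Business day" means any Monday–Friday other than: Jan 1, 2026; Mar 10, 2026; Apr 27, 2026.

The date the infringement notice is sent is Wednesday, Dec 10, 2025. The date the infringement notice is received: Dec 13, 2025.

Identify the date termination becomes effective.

The last day of the cure period: 84 calendar days after Dec 10, 2025 is Mar 4, 2026.
The date termination becomes effective: 12 business days after Wednesday, Mar 4, 2026, skipping weekends and the listed holiday on Mar 10 — Mar 5, Mar 6, Mar 9, Mar 11, …, Mar 19, Mar 20, Mar 23 — lands on Monday, Mar 23, 2026.

Mar 23, 2026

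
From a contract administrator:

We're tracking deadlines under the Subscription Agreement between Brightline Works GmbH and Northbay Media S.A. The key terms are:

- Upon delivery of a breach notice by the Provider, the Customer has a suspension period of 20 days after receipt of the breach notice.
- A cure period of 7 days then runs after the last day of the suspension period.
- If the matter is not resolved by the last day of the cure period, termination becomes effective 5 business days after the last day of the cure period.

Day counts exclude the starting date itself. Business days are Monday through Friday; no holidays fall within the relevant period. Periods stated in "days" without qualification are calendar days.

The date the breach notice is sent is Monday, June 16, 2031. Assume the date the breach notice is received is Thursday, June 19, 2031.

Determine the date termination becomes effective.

July 23, 2031

The last day of the suspension period: 20 calendar days after June 19, 2031 is July 9, 2031.
Adding 7 calendar days to July 9, 2031 gives July 16, 2031, which is the last day of the cure period.
From Wednesday, July 16, 2031, 5 business days (Jul 17, Jul 18, Jul 21, Jul 22, Jul 23, skipping weekends) brings us to Wednesday, July 23, 2031, which is the date termination becomes effective.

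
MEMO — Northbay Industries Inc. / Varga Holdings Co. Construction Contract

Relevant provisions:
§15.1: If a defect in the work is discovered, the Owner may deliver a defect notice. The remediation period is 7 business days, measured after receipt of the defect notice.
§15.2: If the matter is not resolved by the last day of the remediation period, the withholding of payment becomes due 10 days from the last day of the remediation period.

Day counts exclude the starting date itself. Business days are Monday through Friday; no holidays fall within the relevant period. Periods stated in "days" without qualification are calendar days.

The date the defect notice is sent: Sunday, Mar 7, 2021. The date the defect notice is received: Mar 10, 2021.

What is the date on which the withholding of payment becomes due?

From Wednesday, Mar 10, 2021, 7 business days (Mar 11, Mar 12, Mar 15, Mar 16, Mar 17, Mar 18, Mar 19, skipping weekends) brings us to Friday, Mar 19, 2021, which is the last day of the remediation period.
Adding 10 calendar days to Mar 19, 2021 gives Mar 29, 2021, which is the date on which the withholding of payment becomes due.

Mar 29, 2021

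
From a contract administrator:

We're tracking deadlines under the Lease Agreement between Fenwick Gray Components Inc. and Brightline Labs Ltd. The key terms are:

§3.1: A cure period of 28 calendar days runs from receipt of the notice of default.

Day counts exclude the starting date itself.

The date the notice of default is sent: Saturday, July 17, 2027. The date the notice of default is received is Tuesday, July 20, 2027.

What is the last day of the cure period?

August 17, 2027

The last day of the cure period: July 20, 2027 + 28 days = August 17, 2027.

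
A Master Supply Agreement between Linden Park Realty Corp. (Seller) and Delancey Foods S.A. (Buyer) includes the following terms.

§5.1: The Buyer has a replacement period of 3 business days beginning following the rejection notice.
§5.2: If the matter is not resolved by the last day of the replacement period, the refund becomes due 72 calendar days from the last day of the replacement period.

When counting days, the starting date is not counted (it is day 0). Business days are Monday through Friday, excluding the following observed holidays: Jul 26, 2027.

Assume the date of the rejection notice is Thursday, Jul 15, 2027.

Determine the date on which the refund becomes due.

Sep 30, 2027

From Thursday, Jul 15, 2027, 3 business days (Jul 16, Jul 19, Jul 20, skipping weekends) brings us to Tuesday, Jul 20, 2027, which is the last day of the replacement period.
The date on which the refund becomes due: Jul 20, 2027 + 72 days = Sep 30, 2027.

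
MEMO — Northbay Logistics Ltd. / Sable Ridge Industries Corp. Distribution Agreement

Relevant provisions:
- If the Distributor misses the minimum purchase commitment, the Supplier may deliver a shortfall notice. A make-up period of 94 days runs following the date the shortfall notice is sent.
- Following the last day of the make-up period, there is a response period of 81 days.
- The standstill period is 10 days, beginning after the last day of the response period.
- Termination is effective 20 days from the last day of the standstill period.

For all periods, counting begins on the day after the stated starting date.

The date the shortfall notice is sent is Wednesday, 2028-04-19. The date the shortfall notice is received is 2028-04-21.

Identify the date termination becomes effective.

The last day of the make-up period: 2028-04-19 + 94 days = 2028-07-22.
The last day of the response period: 81 calendar days after 2028-07-22 is 2028-10-11.
The last day of the standstill period: 10 calendar days after 2028-10-11 is 2028-10-21.
The date termination becomes effective: 20 calendar days after 2028-10-21 is 2028-11-10.

2028-11-10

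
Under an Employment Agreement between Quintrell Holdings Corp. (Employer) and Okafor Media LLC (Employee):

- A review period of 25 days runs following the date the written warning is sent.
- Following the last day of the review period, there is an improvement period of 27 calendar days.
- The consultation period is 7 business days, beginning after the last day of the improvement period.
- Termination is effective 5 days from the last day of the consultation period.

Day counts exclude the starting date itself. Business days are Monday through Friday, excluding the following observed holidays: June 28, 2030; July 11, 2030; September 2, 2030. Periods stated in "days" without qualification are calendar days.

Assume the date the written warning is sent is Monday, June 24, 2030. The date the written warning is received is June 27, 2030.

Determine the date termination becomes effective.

August 31, 2030

The last day of the review period: June 24, 2030 + 25 days = July 19, 2030.
Adding 27 calendar days to July 19, 2030 gives August 15, 2030, which is the last day of the improvement period.
The last day of the consultation period: 7 business days after Thursday, August 15, 2030, skipping weekends — Aug 16, Aug 19, Aug 20, Aug 21, Aug 22, Aug 23, Aug 26 — lands on Monday, August 26, 2030.
Adding 5 calendar days to August 26, 2030 gives August 31, 2030, which is the date termination becomes effective.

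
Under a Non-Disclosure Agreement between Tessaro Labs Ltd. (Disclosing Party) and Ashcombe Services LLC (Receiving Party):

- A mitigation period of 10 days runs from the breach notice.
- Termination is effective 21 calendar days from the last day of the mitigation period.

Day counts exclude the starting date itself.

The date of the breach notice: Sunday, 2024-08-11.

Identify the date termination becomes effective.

2024-09-11

The last day of the mitigation period: 10 calendar days after 2024-08-11 is 2024-08-21.
Adding 21 calendar days to 2024-08-21 gives 2024-09-11, which is the date termination becomes effective.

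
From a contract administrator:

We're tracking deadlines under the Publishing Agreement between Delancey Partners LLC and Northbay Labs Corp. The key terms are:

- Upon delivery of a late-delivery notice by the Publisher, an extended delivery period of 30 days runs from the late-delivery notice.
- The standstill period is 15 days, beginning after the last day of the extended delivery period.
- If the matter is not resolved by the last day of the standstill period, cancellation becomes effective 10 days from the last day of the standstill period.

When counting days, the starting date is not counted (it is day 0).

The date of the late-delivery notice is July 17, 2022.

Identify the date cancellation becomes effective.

The last day of the extended delivery period: July 17, 2022 + 30 days = August 16, 2022.
The last day of the standstill period: August 16, 2022 + 15 days = August 31, 2022.
The date cancellation becomes effective: August 31, 2022 + 10 days = September 10, 2022.

September 10, 2022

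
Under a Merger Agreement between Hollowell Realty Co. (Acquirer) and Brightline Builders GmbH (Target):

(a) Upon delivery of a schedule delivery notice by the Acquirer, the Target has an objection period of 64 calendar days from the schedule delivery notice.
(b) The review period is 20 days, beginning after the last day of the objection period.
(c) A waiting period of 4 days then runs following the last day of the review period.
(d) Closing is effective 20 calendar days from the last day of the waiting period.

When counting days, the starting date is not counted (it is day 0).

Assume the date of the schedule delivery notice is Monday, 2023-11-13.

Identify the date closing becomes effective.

The last day of the objection period: 2023-11-13 + 64 days = 2024-01-16.
Adding 20 calendar days to 2024-01-16 gives 2024-02-05, which is the last day of the review period.
The last day of the waiting period: 4 calendar days after 2024-02-05 is 2024-02-09.
The date closing becomes effective: 2024-02-09 + 20 days = 2024-02-29.

2024-02-29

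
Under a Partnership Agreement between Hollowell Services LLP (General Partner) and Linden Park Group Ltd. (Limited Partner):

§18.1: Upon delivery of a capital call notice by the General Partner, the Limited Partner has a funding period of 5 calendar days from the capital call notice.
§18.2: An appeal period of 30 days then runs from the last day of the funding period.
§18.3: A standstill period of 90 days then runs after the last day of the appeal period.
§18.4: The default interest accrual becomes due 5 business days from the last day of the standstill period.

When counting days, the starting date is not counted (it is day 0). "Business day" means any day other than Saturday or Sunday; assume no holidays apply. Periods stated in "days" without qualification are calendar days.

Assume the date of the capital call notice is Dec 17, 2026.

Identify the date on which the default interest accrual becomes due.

Apr 28, 2027

The last day of the funding period: Dec 17, 2026 + 5 days = Dec 22, 2026.
The last day of the appeal period: 30 calendar days after Dec 22, 2026 is Jan 21, 2027.
Adding 90 calendar days to Jan 21, 2027 gives Apr 21, 2027, which is the last day of the standstill period.
The date on which the default interest accrual becomes due: 5 business days after Wednesday, Apr 21, 2027, skipping weekends — Apr 22, Apr 23, Apr 26, Apr 27, Apr 28 — lands on Wednesday, Apr 28, 2027.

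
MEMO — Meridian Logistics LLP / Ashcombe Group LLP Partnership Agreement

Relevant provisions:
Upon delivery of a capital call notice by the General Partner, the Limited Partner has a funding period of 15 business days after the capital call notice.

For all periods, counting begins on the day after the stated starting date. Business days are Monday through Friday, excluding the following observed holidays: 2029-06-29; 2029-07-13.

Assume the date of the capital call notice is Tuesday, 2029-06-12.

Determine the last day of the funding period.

From Tuesday, 2029-06-12, 15 business days (Jun 13, Jun 14, Jun 15, Jun 18, …, Jul 2, Jul 3, Jul 4, skipping weekends and the listed holiday on Jun 29) brings us to Wednesday, 2029-07-04, which is the last day of the funding period.

2029-07-04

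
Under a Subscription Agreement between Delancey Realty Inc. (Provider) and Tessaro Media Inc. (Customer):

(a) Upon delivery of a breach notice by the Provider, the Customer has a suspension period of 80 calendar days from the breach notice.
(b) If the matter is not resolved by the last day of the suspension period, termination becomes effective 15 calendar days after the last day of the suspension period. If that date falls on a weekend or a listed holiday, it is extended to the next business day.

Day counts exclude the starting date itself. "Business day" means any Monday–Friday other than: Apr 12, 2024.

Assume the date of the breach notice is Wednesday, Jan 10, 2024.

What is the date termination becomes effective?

The last day of the suspension period: Jan 10, 2024 + 80 days = Mar 30, 2024.
The date termination becomes effective: Mar 30, 2024 + 15 days = Apr 14, 2024. That falls on a Sunday, so it rolls to the next business day, Monday, Apr 15, 2024.

Apr 15, 2024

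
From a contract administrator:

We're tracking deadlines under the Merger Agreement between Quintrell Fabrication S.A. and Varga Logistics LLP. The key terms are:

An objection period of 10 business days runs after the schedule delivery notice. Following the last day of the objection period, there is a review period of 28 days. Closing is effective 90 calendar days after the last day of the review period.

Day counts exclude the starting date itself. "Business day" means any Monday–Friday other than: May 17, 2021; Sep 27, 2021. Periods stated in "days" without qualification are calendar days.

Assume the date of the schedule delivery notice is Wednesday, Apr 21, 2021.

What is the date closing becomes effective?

The last day of the objection period: counting 10 business days from Wednesday, Apr 21, 2021 (Apr 22, Apr 23, Apr 26, Apr 27, Apr 28, Apr 29, Apr 30, May 3, May 4, May 5, skipping weekends) reaches Wednesday, May 5, 2021.
The last day of the review period: May 5, 2021 + 28 days = Jun 2, 2021.
Adding 90 calendar days to Jun 2, 2021 gives Aug 31, 2021, which is the date closing becomes effective.

Aug 31, 2021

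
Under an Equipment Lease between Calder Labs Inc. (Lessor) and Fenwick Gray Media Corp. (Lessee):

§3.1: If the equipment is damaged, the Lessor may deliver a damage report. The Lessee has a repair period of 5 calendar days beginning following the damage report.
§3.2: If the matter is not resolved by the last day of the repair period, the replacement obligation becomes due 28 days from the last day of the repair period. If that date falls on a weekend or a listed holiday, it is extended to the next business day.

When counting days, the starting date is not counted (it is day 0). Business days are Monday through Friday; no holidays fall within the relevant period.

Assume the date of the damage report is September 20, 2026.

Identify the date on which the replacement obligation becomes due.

The last day of the repair period: September 20, 2026 + 5 days = September 25, 2026.
The date on which the replacement obligation becomes due: 28 calendar days after September 25, 2026 is October 23, 2026. October 23, 2026 is a Friday, so no roll-forward applies.

October 23, 2026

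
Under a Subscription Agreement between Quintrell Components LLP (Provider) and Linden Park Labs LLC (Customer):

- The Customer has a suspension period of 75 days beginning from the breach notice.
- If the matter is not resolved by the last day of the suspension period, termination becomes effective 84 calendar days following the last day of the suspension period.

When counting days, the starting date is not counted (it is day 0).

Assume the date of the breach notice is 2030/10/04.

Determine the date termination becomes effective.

2031/03/12

The last day of the suspension period: 75 calendar days after 2030/10/04 is 2030/12/18.
The date termination becomes effective: 2030/12/18 + 84 days = 2031/03/12.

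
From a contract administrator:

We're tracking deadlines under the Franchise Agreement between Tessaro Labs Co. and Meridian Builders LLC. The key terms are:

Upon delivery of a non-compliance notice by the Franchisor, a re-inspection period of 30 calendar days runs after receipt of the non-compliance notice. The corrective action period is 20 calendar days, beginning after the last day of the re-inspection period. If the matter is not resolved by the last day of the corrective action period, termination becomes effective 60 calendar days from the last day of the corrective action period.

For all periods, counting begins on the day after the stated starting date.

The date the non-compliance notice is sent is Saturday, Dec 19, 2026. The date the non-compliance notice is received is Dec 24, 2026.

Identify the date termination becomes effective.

Apr 13, 2027

Adding 30 calendar days to Dec 24, 2026 gives Jan 23, 2027, which is the last day of the re-inspection period.
Adding 20 calendar days to Jan 23, 2027 gives Feb 12, 2027, which is the last day of the corrective action period.
The date termination becomes effective: Feb 12, 2027 + 60 days = Apr 13, 2027.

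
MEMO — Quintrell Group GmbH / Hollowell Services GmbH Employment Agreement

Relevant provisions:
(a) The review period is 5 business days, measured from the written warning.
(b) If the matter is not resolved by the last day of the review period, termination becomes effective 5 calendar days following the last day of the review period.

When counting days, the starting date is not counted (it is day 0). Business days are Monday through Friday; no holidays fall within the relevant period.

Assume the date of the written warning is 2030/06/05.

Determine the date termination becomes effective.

The last day of the review period: counting 5 business days from Wednesday, 2030/06/05 (Jun 6, Jun 7, Jun 10, Jun 11, Jun 12, skipping weekends) reaches Wednesday, 2030/06/12.
Adding 5 calendar days to 2030/06/12 gives 2030/06/17, which is the date termination becomes effective.

2030/06/17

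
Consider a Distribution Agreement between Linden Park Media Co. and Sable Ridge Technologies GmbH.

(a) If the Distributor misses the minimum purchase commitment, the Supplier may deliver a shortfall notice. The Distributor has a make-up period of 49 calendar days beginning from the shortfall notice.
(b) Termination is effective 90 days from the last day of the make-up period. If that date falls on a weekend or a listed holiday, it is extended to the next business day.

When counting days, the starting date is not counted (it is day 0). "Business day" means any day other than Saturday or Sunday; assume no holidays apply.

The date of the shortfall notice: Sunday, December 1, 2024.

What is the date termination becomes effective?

April 21, 2025

The last day of the make-up period: December 1, 2024 + 49 days = January 19, 2025.
The date termination becomes effective: 90 calendar days after January 19, 2025 is April 19, 2025. That falls on a Saturday, so it rolls to the next business day, Monday, April 21, 2025.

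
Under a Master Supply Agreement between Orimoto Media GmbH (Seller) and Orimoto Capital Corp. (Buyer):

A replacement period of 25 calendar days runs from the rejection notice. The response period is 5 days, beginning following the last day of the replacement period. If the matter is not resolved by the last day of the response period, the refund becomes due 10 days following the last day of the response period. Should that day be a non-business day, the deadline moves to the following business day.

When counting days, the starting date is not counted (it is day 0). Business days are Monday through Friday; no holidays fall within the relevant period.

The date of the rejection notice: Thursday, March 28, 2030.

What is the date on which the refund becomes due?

The last day of the replacement period: 25 calendar days after March 28, 2030 is April 22, 2030.
The last day of the response period: 5 calendar days after April 22, 2030 is April 27, 2030.
Adding 10 calendar days to April 27, 2030 gives May 7, 2030, which is the date on which the refund becomes due. May 7, 2030 is a Tuesday, so no roll-forward applies.

May 7, 2030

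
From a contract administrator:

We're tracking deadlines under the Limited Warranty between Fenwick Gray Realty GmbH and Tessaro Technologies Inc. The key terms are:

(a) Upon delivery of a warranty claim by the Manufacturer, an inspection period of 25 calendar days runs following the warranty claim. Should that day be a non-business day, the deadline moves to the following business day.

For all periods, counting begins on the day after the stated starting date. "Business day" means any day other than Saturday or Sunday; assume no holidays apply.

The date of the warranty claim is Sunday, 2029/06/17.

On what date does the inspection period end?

The last day of the inspection period: 25 calendar days after 2029/06/17 is 2029/07/12. 2029/07/12 is a Thursday, so no roll-forward applies.

2029/07/12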